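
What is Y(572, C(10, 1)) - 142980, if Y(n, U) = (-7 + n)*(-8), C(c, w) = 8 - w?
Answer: -147500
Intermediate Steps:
Y(n, U) = 56 - 8*n
Y(572, C(10, 1)) - 142980 = (56 - 8*572) - 142980 = (56 - 4576) - 142980 = -4520 - 142980 = -147500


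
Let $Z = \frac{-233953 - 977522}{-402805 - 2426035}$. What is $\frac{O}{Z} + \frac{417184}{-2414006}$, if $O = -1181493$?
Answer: $- \frac{268940776787920504}{97483597295} \approx -2.7588 \cdot 10^{6}$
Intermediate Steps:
$Z = \frac{242295}{565768}$ ($Z = - \frac{1211475}{-2828840} = \left(-1211475\right) \left(- \frac{1}{2828840}\right) = \frac{242295}{565768} \approx 0.42826$)
$\frac{O}{Z} + \frac{417184}{-2414006} = - \frac{1181493}{\frac{242295}{565768}} + \frac{417184}{-2414006} = \left(-1181493\right) \frac{565768}{242295} + 417184 \left(- \frac{1}{2414006}\right) = - \frac{222816977208}{80765} - \frac{208592}{1207003} = - \frac{268940776787920504}{97483597295}$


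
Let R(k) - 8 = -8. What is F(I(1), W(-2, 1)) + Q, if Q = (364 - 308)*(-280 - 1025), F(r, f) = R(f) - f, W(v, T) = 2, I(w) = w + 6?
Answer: -73082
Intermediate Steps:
I(w) = 6 + w
R(k) = 0 (R(k) = 8 - 8 = 0)
F(r, f) = -f (F(r, f) = 0 - f = -f)
Q = -73080 (Q = 56*(-1305) = -73080)
F(I(1), W(-2, 1)) + Q = -1*2 - 73080 = -2 - 73080 = -73082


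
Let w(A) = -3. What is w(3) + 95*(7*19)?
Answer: 12632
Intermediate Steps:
w(3) + 95*(7*19) = -3 + 95*(7*19) = -3 + 95*133 = -3 + 12635 = 12632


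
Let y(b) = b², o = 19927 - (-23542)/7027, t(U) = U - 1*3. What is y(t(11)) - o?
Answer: -139600843/7027 ≈ -19866.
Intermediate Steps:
t(U) = -3 + U (t(U) = U - 3 = -3 + U)
o = 140050571/7027 (o = 19927 - (-23542)/7027 = 19927 - 1*(-23542/7027) = 19927 + 23542/7027 = 140050571/7027 ≈ 19930.)
y(t(11)) - o = (-3 + 11)² - 1*140050571/7027 = 8² - 140050571/7027 = 64 - 140050571/7027 = -139600843/7027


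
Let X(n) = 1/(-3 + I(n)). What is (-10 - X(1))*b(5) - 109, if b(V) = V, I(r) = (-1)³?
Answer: -631/4 ≈ -157.75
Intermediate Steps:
I(r) = -1
X(n) = -¼ (X(n) = 1/(-3 - 1) = 1/(-4) = -¼)
(-10 - X(1))*b(5) - 109 = (-10 - 1*(-¼))*5 - 109 = (-10 + ¼)*5 - 109 = -39/4*5 - 109 = -195/4 - 109 = -631/4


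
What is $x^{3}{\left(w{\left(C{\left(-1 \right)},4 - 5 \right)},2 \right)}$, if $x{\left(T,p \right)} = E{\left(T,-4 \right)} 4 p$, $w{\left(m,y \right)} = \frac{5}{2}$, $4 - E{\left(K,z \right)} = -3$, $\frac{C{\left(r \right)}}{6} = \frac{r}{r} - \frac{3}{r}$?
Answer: $175616$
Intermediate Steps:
$C{\left(r \right)} = 6 - \frac{18}{r}$ ($C{\left(r \right)} = 6 \left(\frac{r}{r} - \frac{3}{r}\right) = 6 \left(1 - \frac{3}{r}\right) = 6 - \frac{18}{r}$)
$E{\left(K,z \right)} = 7$ ($E{\left(K,z \right)} = 4 - -3 = 4 + 3 = 7$)
$w{\left(m,y \right)} = \frac{5}{2}$ ($w{\left(m,y \right)} = 5 \cdot \frac{1}{2} = \frac{5}{2}$)
$x{\left(T,p \right)} = 28 p$ ($x{\left(T,p \right)} = 7 \cdot 4 p = 28 p$)
$x^{3}{\left(w{\left(C{\left(-1 \right)},4 - 5 \right)},2 \right)} = \left(28 \cdot 2\right)^{3} = 56^{3} = 175616$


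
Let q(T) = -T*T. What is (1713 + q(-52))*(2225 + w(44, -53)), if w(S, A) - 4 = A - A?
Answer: -2208939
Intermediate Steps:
q(T) = -T²
w(S, A) = 4 (w(S, A) = 4 + (A - A) = 4 + 0 = 4)
(1713 + q(-52))*(2225 + w(44, -53)) = (1713 - 1*(-52)²)*(2225 + 4) = (1713 - 1*2704)*2229 = (1713 - 2704)*2229 = -991*2229 = -2208939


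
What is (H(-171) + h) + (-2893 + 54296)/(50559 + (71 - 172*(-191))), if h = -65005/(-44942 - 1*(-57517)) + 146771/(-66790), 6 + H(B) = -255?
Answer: -187734296786013/701152169585 ≈ -267.75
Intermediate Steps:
H(B) = -261 (H(B) = -6 - 255 = -261)
h = -247493171/33595370 (h = -65005/(-44942 + 57517) + 146771*(-1/66790) = -65005/12575 - 146771/66790 = -65005*1/12575 - 146771/66790 = -13001/2515 - 146771/66790 = -247493171/33595370 ≈ -7.3669)
(H(-171) + h) + (-2893 + 54296)/(50559 + (71 - 172*(-191))) = (-261 - 247493171/33595370) + (-2893 + 54296)/(50559 + (71 - 172*(-191))) = -9015884741/33595370 + 51403/(50559 + (71 + 32852)) = -9015884741/33595370 + 51403/(50559 + 32923) = -9015884741/33595370 + 51403/83482 = -187734296786013/701152169585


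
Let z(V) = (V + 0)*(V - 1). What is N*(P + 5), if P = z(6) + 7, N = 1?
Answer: 42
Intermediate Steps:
z(V) = V*(-1 + V)
P = 37 (P = 6*(-1 + 6) + 7 = 6*5 + 7 = 30 + 7 = 37)
N*(P + 5) = 1*(37 + 5) = 1*42 = 42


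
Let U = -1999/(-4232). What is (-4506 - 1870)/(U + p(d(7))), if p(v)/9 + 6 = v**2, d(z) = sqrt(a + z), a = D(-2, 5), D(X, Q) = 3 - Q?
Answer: 26983232/36089 ≈ 747.69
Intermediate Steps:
U = 1999/4232 (U = -1999*(-1/4232) = 1999/4232 ≈ 0.47235)
a = -2 (a = 3 - 1*5 = 3 - 5 = -2)
d(z) = sqrt(-2 + z)
p(v) = -54 + 9*v**2
(-4506 - 1870)/(U + p(d(7))) = (-4506 - 1870)/(1999/4232 + (-54 + 9*(sqrt(-2 + 7))**2)) = -6376/(1999/4232 + (-54 + 9*(sqrt(5))**2)) = -6376/(1999/4232 + (-54 + 9*5)) = -6376/(1999/4232 + (-54 + 45)) = -6376/(1999/4232 - 9) = -6376/(-36089/4232) = -6376*(-4232/36089) = 26983232/36089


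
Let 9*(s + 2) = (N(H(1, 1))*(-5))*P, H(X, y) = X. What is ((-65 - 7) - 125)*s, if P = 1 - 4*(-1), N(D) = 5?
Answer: 28171/9 ≈ 3130.1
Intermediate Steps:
P = 5 (P = 1 + 4 = 5)
s = -143/9 (s = -2 + ((5*(-5))*5)/9 = -2 + (-25*5)/9 = -2 + (⅑)*(-125) = -2 - 125/9 = -143/9 ≈ -15.889)
((-65 - 7) - 125)*s = ((-65 - 7) - 125)*(-143/9) = (-72 - 125)*(-143/9) = -197*(-143/9) = 28171/9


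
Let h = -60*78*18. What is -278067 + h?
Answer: -362307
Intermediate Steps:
h = -84240 (h = -4680*18 = -84240)
-278067 + h = -278067 - 84240 = -362307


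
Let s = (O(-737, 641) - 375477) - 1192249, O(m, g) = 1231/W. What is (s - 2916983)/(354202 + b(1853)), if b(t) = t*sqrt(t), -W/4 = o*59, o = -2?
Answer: -374884105732117/28106792721172 + 3922395965701*sqrt(1853)/56213585442344 ≈ -10.334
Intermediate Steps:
W = 472 (W = -(-8)*59 = -4*(-118) = 472)
O(m, g) = 1231/472
s = -739965441/472 (s = (1231/472 - 375477) - 1192249 = -177223913/472 - 1192249 = -739965441/472 ≈ -1.5677e+6)
b(t) = t**(3/2)
(s - 2916983)/(354202 + b(1853)) = (-739965441/472 - 2916983)/(354202 + 1853**(3/2)) = -2116781417/(472*(354202 + 1853*sqrt(1853)))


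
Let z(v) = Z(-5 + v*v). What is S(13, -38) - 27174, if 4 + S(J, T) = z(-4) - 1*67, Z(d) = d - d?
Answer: -27245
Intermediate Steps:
Z(d) = 0
z(v) = 0
S(J, T) = -71 (S(J, T) = -4 + (0 - 1*67) = -4 + (0 - 67) = -4 - 67 = -71)
S(13, -38) - 27174 = -71 - 27174 = -27245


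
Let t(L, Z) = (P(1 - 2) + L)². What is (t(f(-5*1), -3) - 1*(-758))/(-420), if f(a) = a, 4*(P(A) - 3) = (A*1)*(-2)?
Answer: -3041/1680 ≈ -1.8101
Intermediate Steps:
P(A) = 3 - A/2 (P(A) = 3 + ((A*1)*(-2))/4 = 3 + (A*(-2))/4 = 3 + (-2*A)/4 = 3 - A/2)
t(L, Z) = (7/2 + L)² (t(L, Z) = ((3 - (1 - 2)/2) + L)² = ((3 - ½*(-1)) + L)² = ((3 + ½) + L)² = (7/2 + L)²)
(t(f(-5*1), -3) - 1*(-758))/(-420) = ((7 + 2*(-5*1))²/4 - 1*(-758))/(-420) = -((7 + 2*(-5))²/4 + 758)/420 = -((7 - 10)²/4 + 758)/420 = -((¼)*(-3)² + 758)/420 = -((¼)*9 + 758)/420 = -(9/4 + 758)/420 = -1/420*3041/4 = -3041/1680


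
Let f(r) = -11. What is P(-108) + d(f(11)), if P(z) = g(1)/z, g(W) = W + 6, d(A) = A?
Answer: -1195/108 ≈ -11.065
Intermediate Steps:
g(W) = 6 + W
P(z) = 7/z (P(z) = (6 + 1)/z = 7/z)
P(-108) + d(f(11)) = 7/(-108) - 11 = 7*(-1/108) - 11 = -7/108 - 11 = -1195/108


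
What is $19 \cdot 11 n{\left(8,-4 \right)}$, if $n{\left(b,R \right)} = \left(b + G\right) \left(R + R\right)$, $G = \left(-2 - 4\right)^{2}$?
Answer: $-73568$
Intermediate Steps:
$G = 36$ ($G = \left(-6\right)^{2} = 36$)
$n{\left(b,R \right)} = 2 R \left(36 + b\right)$ ($n{\left(b,R \right)} = \left(b + 36\right) \left(R + R\right) = \left(36 + b\right) 2 R = 2 R \left(36 + b\right)$)
$19 \cdot 11 n{\left(8,-4 \right)} = 19 \cdot 11 \cdot 2 \left(-4\right) \left(36 + 8\right) = 209 \cdot 2 \left(-4\right) 44 = 209 \left(-352\right) = -73568$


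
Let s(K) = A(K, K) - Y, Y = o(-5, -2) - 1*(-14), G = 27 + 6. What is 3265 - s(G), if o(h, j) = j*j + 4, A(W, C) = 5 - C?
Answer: 3315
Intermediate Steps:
G = 33
o(h, j) = 4 + j**2 (o(h, j) = j**2 + 4 = 4 + j**2)
Y = 22 (Y = (4 + (-2)**2) - 1*(-14) = (4 + 4) + 14 = 8 + 14 = 22)
s(K) = -17 - K (s(K) = (5 - K) - 1*22 = (5 - K) - 22 = -17 - K)
3265 - s(G) = 3265 - (-17 - 1*33) = 3265 - (-17 - 33) = 3265 - 1*(-50) = 3265 + 50 = 3315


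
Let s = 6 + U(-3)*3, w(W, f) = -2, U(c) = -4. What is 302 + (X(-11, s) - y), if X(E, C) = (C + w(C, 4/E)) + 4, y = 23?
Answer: 275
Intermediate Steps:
s = -6 (s = 6 - 4*3 = 6 - 12 = -6)
X(E, C) = 2 + C (X(E, C) = (C - 2) + 4 = (-2 + C) + 4 = 2 + C)
302 + (X(-11, s) - y) = 302 + ((2 - 6) - 1*23) = 302 + (-4 - 23) = 302 - 27 = 275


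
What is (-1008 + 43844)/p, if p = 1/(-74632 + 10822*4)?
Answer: -1342651584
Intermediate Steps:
p = -1/31344 (p = 1/(-74632 + 43288) = 1/(-31344) = -1/31344 ≈ -3.1904e-5)
(-1008 + 43844)/p = (-1008 + 43844)/(-1/31344) = 42836*(-31344) = -1342651584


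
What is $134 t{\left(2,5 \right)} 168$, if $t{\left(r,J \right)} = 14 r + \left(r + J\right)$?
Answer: $787920$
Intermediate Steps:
$t{\left(r,J \right)} = J + 15 r$ ($t{\left(r,J \right)} = 14 r + \left(J + r\right) = J + 15 r$)
$134 t{\left(2,5 \right)} 168 = 134 \left(5 + 15 \cdot 2\right) 168 = 134 \left(5 + 30\right) 168 = 134 \cdot 35 \cdot 168 = 4690 \cdot 168 = 787920$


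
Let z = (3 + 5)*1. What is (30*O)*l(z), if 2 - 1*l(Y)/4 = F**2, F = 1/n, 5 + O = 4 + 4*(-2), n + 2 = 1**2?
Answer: -1080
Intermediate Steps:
n = -1 (n = -2 + 1**2 = -2 + 1 = -1)
O = -9 (O = -5 + (4 + 4*(-2)) = -5 + (4 - 8) = -5 - 4 = -9)
F = -1 (F = 1/(-1) = 1*(-1) = -1)
z = 8 (z = 8*1 = 8)
l(Y) = 4 (l(Y) = 8 - 4*(-1)**2 = 8 - 4*1 = 8 - 4 = 4)
(30*O)*l(z) = (30*(-9))*4 = -270*4 = -1080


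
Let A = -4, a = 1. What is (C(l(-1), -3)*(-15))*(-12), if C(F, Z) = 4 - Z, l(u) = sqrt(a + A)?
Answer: 1260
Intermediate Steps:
l(u) = I*sqrt(3) (l(u) = sqrt(1 - 4) = sqrt(-3) = I*sqrt(3))
(C(l(-1), -3)*(-15))*(-12) = ((4 - 1*(-3))*(-15))*(-12) = ((4 + 3)*(-15))*(-12) = (7*(-15))*(-12) = -105*(-12) = 1260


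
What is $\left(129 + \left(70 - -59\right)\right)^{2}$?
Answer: $66564$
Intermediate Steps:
$\left(129 + \left(70 - -59\right)\right)^{2} = \left(129 + \left(70 + 59\right)\right)^{2} = \left(129 + 129\right)^{2} = 258^{2} = 66564$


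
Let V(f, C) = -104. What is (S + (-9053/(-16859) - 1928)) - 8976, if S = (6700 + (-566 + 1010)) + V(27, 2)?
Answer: -65134123/16859 ≈ -3863.5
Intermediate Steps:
S = 7040 (S = (6700 + (-566 + 1010)) - 104 = (6700 + 444) - 104 = 7144 - 104 = 7040)
(S + (-9053/(-16859) - 1928)) - 8976 = (7040 + (-9053/(-16859) - 1928)) - 8976 = (7040 + (-9053*(-1/16859) - 1928)) - 8976 = (7040 + (9053/16859 - 1928)) - 8976 = (7040 - 32495099/16859) - 8976 = 86192261/16859 - 8976 = -65134123/16859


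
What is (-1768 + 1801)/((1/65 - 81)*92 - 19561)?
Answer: -715/585251 ≈ -0.0012217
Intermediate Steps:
(-1768 + 1801)/((1/65 - 81)*92 - 19561) = 33/((1*(1/65) - 81)*92 - 19561) = 33/((1/65 - 81)*92 - 19561) = 33/(-5264/65*92 - 19561) = 33/(-484288/65 - 19561) = 33/(-1755753/65) = 33*(-65/1755753) = -715/585251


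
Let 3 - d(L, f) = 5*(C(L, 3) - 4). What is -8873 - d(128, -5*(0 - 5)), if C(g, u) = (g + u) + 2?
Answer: -8231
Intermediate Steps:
C(g, u) = 2 + g + u
d(L, f) = -2 - 5*L (d(L, f) = 3 - 5*((2 + L + 3) - 4) = 3 - 5*((5 + L) - 4) = 3 - 5*(1 + L) = 3 - (5 + 5*L) = 3 + (-5 - 5*L) = -2 - 5*L)
-8873 - d(128, -5*(0 - 5)) = -8873 - (-2 - 5*128) = -8873 - (-2 - 640) = -8873 - 1*(-642) = -8873 + 642 = -8231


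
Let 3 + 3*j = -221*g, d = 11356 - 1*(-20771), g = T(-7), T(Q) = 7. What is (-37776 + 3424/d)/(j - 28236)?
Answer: 606813064/461868461 ≈ 1.3138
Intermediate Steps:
g = 7
d = 32127 (d = 11356 + 20771 = 32127)
j = -1550/3 (j = -1 + (-221*7)/3 = -1 + (⅓)*(-1547) = -1 - 1547/3 = -1550/3 ≈ -516.67)
(-37776 + 3424/d)/(j - 28236) = (-37776 + 3424/32127)/(-1550/3 - 28236) = (-37776 + 3424*(1/32127))/(-86258/3) = (-37776 + 3424/32127)*(-3/86258) = -1213626128/32127*(-3/86258) = 606813064/461868461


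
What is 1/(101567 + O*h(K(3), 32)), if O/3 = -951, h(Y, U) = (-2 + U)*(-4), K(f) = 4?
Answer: 1/443927 ≈ 2.2526e-6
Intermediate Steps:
h(Y, U) = 8 - 4*U
O = -2853 (O = 3*(-951) = -2853)
1/(101567 + O*h(K(3), 32)) = 1/(101567 - 2853*(8 - 4*32)) = 1/(101567 - 2853*(8 - 128)) = 1/(101567 - 2853*(-120)) = 1/(101567 + 342360) = 1/443927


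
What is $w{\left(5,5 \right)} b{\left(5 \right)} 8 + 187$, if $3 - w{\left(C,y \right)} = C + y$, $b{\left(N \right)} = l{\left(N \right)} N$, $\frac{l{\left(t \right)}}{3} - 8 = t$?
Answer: $-10733$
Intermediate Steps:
$l{\left(t \right)} = 24 + 3 t$
$b{\left(N \right)} = N \left(24 + 3 N\right)$ ($b{\left(N \right)} = \left(24 + 3 N\right) N = N \left(24 + 3 N\right)$)
$w{\left(C,y \right)} = 3 - C - y$ ($w{\left(C,y \right)} = 3 - \left(C + y\right) = 3 - C - y$)
$w{\left(5,5 \right)} b{\left(5 \right)} 8 + 187 = \left(3 - 5 - 5\right) 3 \cdot 5 \left(8 + 5\right) 8 + 187 = \left(3 - 5 - 5\right) 3 \cdot 5 \cdot 13 \cdot 8 + 187 = \left(-7\right) 195 \cdot 8 + 187 = \left(-1365\right) 8 + 187 = -10920 + 187 = -10733$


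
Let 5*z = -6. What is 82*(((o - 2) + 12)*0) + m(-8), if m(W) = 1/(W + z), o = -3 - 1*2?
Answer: -5/46 ≈ -0.10870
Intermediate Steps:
z = -6/5 (z = (1/5)*(-6) = -6/5 ≈ -1.2000)
o = -5 (o = -3 - 2 = -5)
m(W) = 1/(-6/5 + W) (m(W) = 1/(W - 6/5) = 1/(-6/5 + W))
82*(((o - 2) + 12)*0) + m(-8) = 82*(((-5 - 2) + 12)*0) + 5/(-6 + 5*(-8)) = 82*((-7 + 12)*0) + 5/(-6 - 40) = 82*(5*0) + 5/(-46) = 82*0 + 5*(-1/46) = 0 - 5/46 = -5/46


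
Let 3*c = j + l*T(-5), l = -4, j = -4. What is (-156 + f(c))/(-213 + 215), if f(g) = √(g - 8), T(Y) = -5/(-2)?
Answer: -78 + I*√114/6 ≈ -78.0 + 1.7795*I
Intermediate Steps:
T(Y) = 5/2 (T(Y) = -5*(-½) = 5/2)
c = -14/3 (c = (-4 - 4*5/2)/3 = (-4 - 10)/3 = (⅓)*(-14) = -14/3 ≈ -4.6667)
f(g) = √(-8 + g)
(-156 + f(c))/(-213 + 215) = (-156 + √(-8 - 14/3))/(-213 + 215) = (-156 + √(-38/3))/2 = (-156 + I*√114/3)*(½) = -78 + I*√114/6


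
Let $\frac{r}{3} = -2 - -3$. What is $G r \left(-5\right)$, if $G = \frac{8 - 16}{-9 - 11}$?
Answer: $-6$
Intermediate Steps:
$r = 3$ ($r = 3 \left(-2 - -3\right) = 3 \left(-2 + 3\right) = 3 \cdot 1 = 3$)
$G = \frac{2}{5}$ ($G = - \frac{8}{-20} = \left(-8\right) \left(- \frac{1}{20}\right) = \frac{2}{5} \approx 0.4$)
$G r \left(-5\right) = \frac{2 \cdot 3 \left(-5\right)}{5} = \frac{2}{5} \left(-15\right) = -6$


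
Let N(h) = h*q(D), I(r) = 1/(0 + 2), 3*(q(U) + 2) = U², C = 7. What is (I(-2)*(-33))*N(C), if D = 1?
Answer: 385/2 ≈ 192.50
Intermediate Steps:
q(U) = -2 + U²/3
I(r) = ½ (I(r) = 1/2 = ½)
N(h) = -5*h/3 (N(h) = h*(-2 + (⅓)*1²) = h*(-2 + (⅓)*1) = h*(-2 + ⅓) = h*(-5/3) = -5*h/3)
(I(-2)*(-33))*N(C) = ((½)*(-33))*(-5/3*7) = -33/2*(-35/3) = 385/2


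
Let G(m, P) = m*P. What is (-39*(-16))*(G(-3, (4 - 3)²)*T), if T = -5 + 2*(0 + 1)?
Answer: 5616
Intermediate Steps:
G(m, P) = P*m
T = -3 (T = -5 + 2*1 = -5 + 2 = -3)
(-39*(-16))*(G(-3, (4 - 3)²)*T) = (-39*(-16))*(((4 - 3)²*(-3))*(-3)) = 624*((1²*(-3))*(-3)) = 624*((1*(-3))*(-3)) = 624*(-3*(-3)) = 624*9 = 5616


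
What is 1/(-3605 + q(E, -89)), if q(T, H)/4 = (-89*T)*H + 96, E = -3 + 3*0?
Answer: -1/98273 ≈ -1.0176e-5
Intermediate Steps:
E = -3 (E = -3 + 0 = -3)
q(T, H) = 384 - 356*H*T (q(T, H) = 4*((-89*T)*H + 96) = 4*(-89*H*T + 96) = 4*(96 - 89*H*T) = 384 - 356*H*T)
1/(-3605 + q(E, -89)) = 1/(-3605 + (384 - 356*(-89)*(-3))) = 1/(-3605 + (384 - 95052)) = 1/(-3605 - 94668) = 1/(-98273) = -1/98273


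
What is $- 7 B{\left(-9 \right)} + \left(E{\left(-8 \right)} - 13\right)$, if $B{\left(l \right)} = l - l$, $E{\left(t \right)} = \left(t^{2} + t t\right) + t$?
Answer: $107$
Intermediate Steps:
$E{\left(t \right)} = t + 2 t^{2}$ ($E{\left(t \right)} = \left(t^{2} + t^{2}\right) + t = 2 t^{2} + t = t + 2 t^{2}$)
$B{\left(l \right)} = 0$
$- 7 B{\left(-9 \right)} + \left(E{\left(-8 \right)} - 13\right) = \left(-7\right) 0 - \left(13 + 8 \left(1 + 2 \left(-8\right)\right)\right) = 0 - \left(13 + 8 \left(1 - 16\right)\right) = 0 - -107 = 0 + \left(120 - 13\right) = 0 + 107 = 107$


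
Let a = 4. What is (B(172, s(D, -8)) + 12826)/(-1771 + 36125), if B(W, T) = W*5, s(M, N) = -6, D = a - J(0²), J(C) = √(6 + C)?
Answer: 6843/17177 ≈ 0.39838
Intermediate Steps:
D = 4 - √6 (D = 4 - √(6 + 0²) = 4 - √(6 + 0) = 4 - √6 ≈ 1.5505)
B(W, T) = 5*W
(B(172, s(D, -8)) + 12826)/(-1771 + 36125) = (5*172 + 12826)/(-1771 + 36125) = (860 + 12826)/34354 = 13686*(1/34354) = 6843/17177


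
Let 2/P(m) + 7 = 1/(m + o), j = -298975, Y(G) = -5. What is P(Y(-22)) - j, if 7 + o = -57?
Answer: 72351881/242 ≈ 2.9897e+5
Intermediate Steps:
o = -64 (o = -7 - 57 = -64)
P(m) = 2/(-7 + 1/(-64 + m)) (P(m) = 2/(-7 + 1/(m - 64)) = 2/(-7 + 1/(-64 + m)))
P(Y(-22)) - j = 2*(64 - 1*(-5))/(-449 + 7*(-5)) - 1*(-298975) = 2*(64 + 5)/(-449 - 35) + 298975 = 2*69/(-484) + 298975 = 2*(-1/484)*69 + 298975 = -69/242 + 298975 = 72351881/242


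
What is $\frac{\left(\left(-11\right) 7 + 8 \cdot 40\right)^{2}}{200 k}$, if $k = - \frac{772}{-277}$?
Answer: $\frac{16356573}{154400} \approx 105.94$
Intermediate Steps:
$k = \frac{772}{277}$ ($k = \left(-772\right) \left(- \frac{1}{277}\right) = \frac{772}{277} \approx 2.787$)
$\frac{\left(\left(-11\right) 7 + 8 \cdot 40\right)^{2}}{200 k} = \frac{\left(\left(-11\right) 7 + 8 \cdot 40\right)^{2}}{200 \cdot \frac{772}{277}} = \frac{\left(-77 + 320\right)^{2}}{\frac{154400}{277}} = 243^{2} \cdot \frac{277}{154400} = 59049 \cdot \frac{277}{154400} = \frac{16356573}{154400}$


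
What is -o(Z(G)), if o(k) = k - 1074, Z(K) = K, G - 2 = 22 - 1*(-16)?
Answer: 1034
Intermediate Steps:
G = 40 (G = 2 + (22 - 1*(-16)) = 2 + (22 + 16) = 2 + 38 = 40)
o(k) = -1074 + k
-o(Z(G)) = -(-1074 + 40) = -1*(-1034) = 1034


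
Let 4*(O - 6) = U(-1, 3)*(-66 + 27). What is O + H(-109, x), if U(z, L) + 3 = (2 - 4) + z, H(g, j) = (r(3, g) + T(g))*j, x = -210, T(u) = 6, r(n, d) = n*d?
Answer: 134949/2 ≈ 67475.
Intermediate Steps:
r(n, d) = d*n
H(g, j) = j*(6 + 3*g) (H(g, j) = (g*3 + 6)*j = (3*g + 6)*j = (6 + 3*g)*j = j*(6 + 3*g))
U(z, L) = -5 + z (U(z, L) = -3 + ((2 - 4) + z) = -3 + (-2 + z) = -5 + z)
O = 129/2 (O = 6 + ((-5 - 1)*(-66 + 27))/4 = 6 + (-6*(-39))/4 = 6 + (¼)*234 = 6 + 117/2 = 129/2 ≈ 64.500)
O + H(-109, x) = 129/2 + 3*(-210)*(2 - 109) = 129/2 + 3*(-210)*(-107) = 129/2 + 67410 = 134949/2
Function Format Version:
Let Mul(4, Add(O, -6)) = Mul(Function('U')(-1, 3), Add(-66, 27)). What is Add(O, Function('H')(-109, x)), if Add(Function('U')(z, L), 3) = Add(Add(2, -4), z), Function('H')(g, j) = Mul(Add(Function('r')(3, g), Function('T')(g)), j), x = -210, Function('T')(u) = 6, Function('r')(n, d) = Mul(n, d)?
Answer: Rational(134949, 2) ≈ 67475.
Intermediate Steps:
Function('r')(n, d) = Mul(d, n)
Function('H')(g, j) = Mul(j, Add(6, Mul(3, g))) (Function('H')(g, j) = Mul(Add(Mul(g, 3), 6), j) = Mul(Add(Mul(3, g), 6), j) = Mul(Add(6, Mul(3, g)), j) = Mul(j, Add(6, Mul(3, g))))
Function('U')(z, L) = Add(-5, z) (Function('U')(z, L) = Add(-3, Add(Add(2, -4), z)) = Add(-3, Add(-2, z)) = Add(-5, z))
O = Rational(129, 2) (O = Add(6, Mul(Rational(1, 4), Mul(Add(-5, -1), Add(-66, 27)))) = Add(6, Mul(Rational(1, 4), Mul(-6, -39))) = Add(6, Mul(Rational(1, 4), 234)) = Add(6, Rational(117, 2)) = Rational(129, 2) ≈ 64.500)
Add(O, Function('H')(-109, x)) = Add(Rational(129, 2), Mul(3, -210, Add(2, -109))) = Add(Rational(129, 2), Mul(3, -210, -107)) = Add(Rational(129, 2), 67410) = Rational(134949, 2)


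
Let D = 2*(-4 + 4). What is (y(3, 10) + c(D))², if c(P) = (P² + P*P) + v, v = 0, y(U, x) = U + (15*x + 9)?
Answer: 26244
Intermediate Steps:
y(U, x) = 9 + U + 15*x (y(U, x) = U + (9 + 15*x) = 9 + U + 15*x)
D = 0 (D = 2*0 = 0)
c(P) = 2*P² (c(P) = (P² + P*P) + 0 = (P² + P²) + 0 = 2*P² + 0 = 2*P²)
(y(3, 10) + c(D))² = ((9 + 3 + 15*10) + 2*0²)² = ((9 + 3 + 150) + 2*0)² = (162 + 0)² = 162² = 26244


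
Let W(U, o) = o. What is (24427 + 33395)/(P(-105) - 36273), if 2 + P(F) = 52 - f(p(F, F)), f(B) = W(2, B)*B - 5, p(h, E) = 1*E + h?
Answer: -28911/40159 ≈ -0.71991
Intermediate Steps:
p(h, E) = E + h
f(B) = -5 + B² (f(B) = B*B - 5 = B² - 5 = -5 + B²)
P(F) = 55 - 4*F² (P(F) = -2 + (52 - (-5 + (F + F)²)) = -2 + (52 - (-5 + (2*F)²)) = -2 + (52 - (-5 + 4*F²)) = -2 + (52 + (5 - 4*F²)) = -2 + (57 - 4*F²) = 55 - 4*F²)
(24427 + 33395)/(P(-105) - 36273) = (24427 + 33395)/((55 - 4*(-105)²) - 36273) = 57822/((55 - 4*11025) - 36273) = 57822/((55 - 44100) - 36273) = 57822/(-44045 - 36273) = 57822/(-80318) = 57822*(-1/80318) = -28911/40159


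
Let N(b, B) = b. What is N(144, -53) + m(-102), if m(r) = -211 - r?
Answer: 35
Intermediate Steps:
N(144, -53) + m(-102) = 144 + (-211 - 1*(-102)) = 144 + (-211 + 102) = 144 - 109 = 35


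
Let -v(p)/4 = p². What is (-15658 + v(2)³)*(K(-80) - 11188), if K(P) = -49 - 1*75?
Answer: 223457248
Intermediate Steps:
K(P) = -124 (K(P) = -49 - 75 = -124)
v(p) = -4*p²
(-15658 + v(2)³)*(K(-80) - 11188) = (-15658 + (-4*2²)³)*(-124 - 11188) = (-15658 + (-4*4)³)*(-11312) = (-15658 + (-16)³)*(-11312) = (-15658 - 4096)*(-11312) = -19754*(-11312) = 223457248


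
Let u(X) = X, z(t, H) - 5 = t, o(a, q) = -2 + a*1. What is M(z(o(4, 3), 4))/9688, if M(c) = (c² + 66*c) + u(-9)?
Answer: 251/4844 ≈ 0.051817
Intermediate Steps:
o(a, q) = -2 + a
z(t, H) = 5 + t
M(c) = -9 + c² + 66*c (M(c) = (c² + 66*c) - 9 = -9 + c² + 66*c)
M(z(o(4, 3), 4))/9688 = (-9 + (5 + (-2 + 4))² + 66*(5 + (-2 + 4)))/9688 = (-9 + (5 + 2)² + 66*(5 + 2))*(1/9688) = (-9 + 7² + 66*7)*(1/9688) = (-9 + 49 + 462)*(1/9688) = 502*(1/9688) = 251/4844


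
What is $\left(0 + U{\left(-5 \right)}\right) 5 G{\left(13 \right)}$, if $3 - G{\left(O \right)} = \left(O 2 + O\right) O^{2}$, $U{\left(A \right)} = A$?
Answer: $164700$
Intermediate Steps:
$G{\left(O \right)} = 3 - 3 O^{3}$ ($G{\left(O \right)} = 3 - \left(O 2 + O\right) O^{2} = 3 - \left(2 O + O\right) O^{2} = 3 - 3 O O^{2} = 3 - 3 O^{3}$)
$\left(0 + U{\left(-5 \right)}\right) 5 G{\left(13 \right)} = \left(0 - 5\right) 5 \left(3 - 3 \cdot 13^{3}\right) = \left(-5\right) 5 \left(3 - 6591\right) = - 25 \left(3 - 6591\right) = \left(-25\right) \left(-6588\right) = 164700$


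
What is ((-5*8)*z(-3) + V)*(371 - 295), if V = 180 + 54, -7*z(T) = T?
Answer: 115368/7 ≈ 16481.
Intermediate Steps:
z(T) = -T/7
V = 234
((-5*8)*z(-3) + V)*(371 - 295) = ((-5*8)*(-⅐*(-3)) + 234)*(371 - 295) = (-40*3/7 + 234)*76 = (-120/7 + 234)*76 = (1518/7)*76 = 115368/7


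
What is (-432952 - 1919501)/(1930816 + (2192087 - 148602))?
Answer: -784151/1324767 ≈ -0.59192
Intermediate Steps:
(-432952 - 1919501)/(1930816 + (2192087 - 148602)) = -2352453/(1930816 + 2043485) = -2352453/3974301 = -2352453*1/3974301 = -784151/1324767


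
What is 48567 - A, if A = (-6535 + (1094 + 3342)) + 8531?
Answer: 42135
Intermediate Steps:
A = 6432 (A = (-6535 + 4436) + 8531 = -2099 + 8531 = 6432)
48567 - A = 48567 - 1*6432 = 48567 - 6432 = 42135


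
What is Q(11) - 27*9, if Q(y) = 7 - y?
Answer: -247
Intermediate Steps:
Q(11) - 27*9 = (7 - 1*11) - 27*9 = (7 - 11) - 243 = -4 - 243 = -247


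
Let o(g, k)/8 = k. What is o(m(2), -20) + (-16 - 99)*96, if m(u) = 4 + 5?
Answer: -11200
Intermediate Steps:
m(u) = 9
o(g, k) = 8*k
o(m(2), -20) + (-16 - 99)*96 = 8*(-20) + (-16 - 99)*96 = -160 - 115*96 = -160 - 11040 = -11200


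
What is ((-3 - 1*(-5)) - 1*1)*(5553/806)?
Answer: 5553/806 ≈ 6.8896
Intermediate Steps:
((-3 - 1*(-5)) - 1*1)*(5553/806) = ((-3 + 5) - 1)*(5553*(1/806)) = (2 - 1)*(5553/806) = 1*(5553/806) = 5553/806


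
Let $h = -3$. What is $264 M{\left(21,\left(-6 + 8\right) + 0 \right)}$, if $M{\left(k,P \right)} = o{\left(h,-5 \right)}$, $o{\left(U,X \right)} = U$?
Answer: $-792$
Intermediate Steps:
$M{\left(k,P \right)} = -3$
$264 M{\left(21,\left(-6 + 8\right) + 0 \right)} = 264 \left(-3\right) = -792$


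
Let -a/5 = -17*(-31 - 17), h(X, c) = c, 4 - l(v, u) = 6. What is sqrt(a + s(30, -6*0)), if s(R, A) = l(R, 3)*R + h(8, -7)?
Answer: I*sqrt(4147) ≈ 64.397*I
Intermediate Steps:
l(v, u) = -2 (l(v, u) = 4 - 1*6 = 4 - 6 = -2)
a = -4080 (a = -(-85)*(-31 - 17) = -(-85)*(-48) = -5*816 = -4080)
s(R, A) = -7 - 2*R (s(R, A) = -2*R - 7 = -7 - 2*R)
sqrt(a + s(30, -6*0)) = sqrt(-4080 + (-7 - 2*30)) = sqrt(-4080 + (-7 - 60)) = sqrt(-4080 - 67) = sqrt(-4147) = I*sqrt(4147)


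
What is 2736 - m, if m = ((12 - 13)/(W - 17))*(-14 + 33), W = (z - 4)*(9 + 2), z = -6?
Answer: 347453/127 ≈ 2735.9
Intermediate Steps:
W = -110 (W = (-6 - 4)*(9 + 2) = -10*11 = -110)
m = 19/127 (m = ((12 - 13)/(-110 - 17))*(-14 + 33) = -1/(-127)*19 = -1*(-1/127)*19 = (1/127)*19 = 19/127 ≈ 0.14961)
2736 - m = 2736 - 1*19/127 = 2736 - 19/127 = 347453/127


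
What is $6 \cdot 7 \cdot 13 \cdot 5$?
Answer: $2730$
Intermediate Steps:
$6 \cdot 7 \cdot 13 \cdot 5 = 42 \cdot 13 \cdot 5 = 546 \cdot 5 = 2730$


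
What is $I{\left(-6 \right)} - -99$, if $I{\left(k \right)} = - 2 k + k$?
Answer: $105$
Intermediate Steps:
$I{\left(k \right)} = - k$
$I{\left(-6 \right)} - -99 = \left(-1\right) \left(-6\right) - -99 = 6 + 99 = 105$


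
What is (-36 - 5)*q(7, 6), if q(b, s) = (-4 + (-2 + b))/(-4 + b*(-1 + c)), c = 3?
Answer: -41/10 ≈ -4.1000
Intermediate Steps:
q(b, s) = (-6 + b)/(-4 + 2*b) (q(b, s) = (-4 + (-2 + b))/(-4 + b*(-1 + 3)) = (-6 + b)/(-4 + b*2) = (-6 + b)/(-4 + 2*b))
(-36 - 5)*q(7, 6) = (-36 - 5)*((6 - 1*7)/(2*(2 - 1*7))) = -41*(6 - 7)/(2*(2 - 7)) = -41*(-1)/(2*(-5)) = -41*(-1)*(-1)/(2*5) = -41*1/10 = -41/10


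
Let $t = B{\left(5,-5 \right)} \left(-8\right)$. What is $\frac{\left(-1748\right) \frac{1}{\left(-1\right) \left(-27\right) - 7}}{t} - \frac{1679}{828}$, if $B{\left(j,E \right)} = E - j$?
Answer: $- \frac{11233}{3600} \approx -3.1203$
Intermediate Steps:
$t = 80$ ($t = \left(-5 - 5\right) \left(-8\right) = \left(-10\right) \left(-8\right) = 80$)
$\frac{\left(-1748\right) \frac{1}{\left(-1\right) \left(-27\right) - 7}}{t} - \frac{1679}{828} = \frac{\left(-1748\right) \frac{1}{\left(-1\right) \left(-27\right) - 7}}{80} - \frac{1679}{828} = - \frac{1748}{27 - 7} \cdot \frac{1}{80} - \frac{73}{36} = - \frac{1748}{20} \cdot \frac{1}{80} - \frac{73}{36} = \left(-1748\right) \frac{1}{20} \cdot \frac{1}{80} - \frac{73}{36} = \left(- \frac{437}{5}\right) \frac{1}{80} - \frac{73}{36} = - \frac{437}{400} - \frac{73}{36} = - \frac{11233}{3600}$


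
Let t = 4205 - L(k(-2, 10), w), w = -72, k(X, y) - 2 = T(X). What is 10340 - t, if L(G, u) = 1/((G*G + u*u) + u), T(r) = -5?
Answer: 31417336/5121 ≈ 6135.0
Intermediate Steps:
k(X, y) = -3 (k(X, y) = 2 - 5 = -3)
L(G, u) = 1/(u + G² + u²) (L(G, u) = 1/((G² + u²) + u) = 1/(u + G² + u²))
t = 21533804/5121 (t = 4205 - 1/(-72 + (-3)² + (-72)²) = 4205 - 1/(-72 + 9 + 5184) = 4205 - 1/5121 = 21533804/5121 ≈ 4205.0)
10340 - t = 10340 - 1*21533804/5121 = 10340 - 21533804/5121 = 31417336/5121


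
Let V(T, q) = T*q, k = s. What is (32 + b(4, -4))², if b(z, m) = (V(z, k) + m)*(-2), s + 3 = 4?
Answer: 1024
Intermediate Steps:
s = 1 (s = -3 + 4 = 1)
k = 1
b(z, m) = -2*m - 2*z (b(z, m) = (z*1 + m)*(-2) = (z + m)*(-2) = (m + z)*(-2) = -2*m - 2*z)
(32 + b(4, -4))² = (32 + (-2*(-4) - 2*4))² = (32 + (8 - 8))² = (32 + 0)² = 32² = 1024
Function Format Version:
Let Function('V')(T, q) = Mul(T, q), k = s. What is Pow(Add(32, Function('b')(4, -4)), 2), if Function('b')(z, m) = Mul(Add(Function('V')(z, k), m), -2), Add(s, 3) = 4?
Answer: 1024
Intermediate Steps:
s = 1 (s = Add(-3, 4) = 1)
k = 1
Function('b')(z, m) = Add(Mul(-2, m), Mul(-2, z)) (Function('b')(z, m) = Mul(Add(Mul(z, 1), m), -2) = Mul(Add(z, m), -2) = Mul(Add(m, z), -2) = Add(Mul(-2, m), Mul(-2, z)))
Pow(Add(32, Function('b')(4, -4)), 2) = Pow(Add(32, Add(Mul(-2, -4), Mul(-2, 4))), 2) = Pow(Add(32, Add(8, -8)), 2) = Pow(Add(32, 0), 2) = Pow(32, 2) = 1024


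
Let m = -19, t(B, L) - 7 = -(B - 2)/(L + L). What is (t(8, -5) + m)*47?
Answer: -2679/5 ≈ -535.80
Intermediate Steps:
t(B, L) = 7 - (-2 + B)/(2*L) (t(B, L) = 7 - (B - 2)/(L + L) = 7 - (-2 + B)/(2*L))
(t(8, -5) + m)*47 = ((½)*(2 - 1*8 + 14*(-5))/(-5) - 19)*47 = ((½)*(-⅕)*(2 - 8 - 70) - 19)*47 = ((½)*(-⅕)*(-76) - 19)*47 = (38/5 - 19)*47 = -57/5*47 = -2679/5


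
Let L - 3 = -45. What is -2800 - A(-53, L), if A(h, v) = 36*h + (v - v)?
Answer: -892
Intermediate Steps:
L = -42 (L = 3 - 45 = -42)
A(h, v) = 36*h (A(h, v) = 36*h + 0 = 36*h)
-2800 - A(-53, L) = -2800 - 36*(-53) = -2800 - 1*(-1908) = -2800 + 1908 = -892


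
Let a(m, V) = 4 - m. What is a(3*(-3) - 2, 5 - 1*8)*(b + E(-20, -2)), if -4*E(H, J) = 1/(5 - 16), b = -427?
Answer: -281805/44 ≈ -6404.7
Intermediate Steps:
E(H, J) = 1/44 (E(H, J) = -1/(4*(5 - 16)) = -¼/(-11) = -¼*(-1/11) = 1/44)
a(3*(-3) - 2, 5 - 1*8)*(b + E(-20, -2)) = (4 - (3*(-3) - 2))*(-427 + 1/44) = (4 - (-9 - 2))*(-18787/44) = (4 - 1*(-11))*(-18787/44) = (4 + 11)*(-18787/44) = 15*(-18787/44) = -281805/44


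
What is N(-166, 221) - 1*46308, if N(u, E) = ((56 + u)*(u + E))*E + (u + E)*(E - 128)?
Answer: -1378243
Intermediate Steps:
N(u, E) = (-128 + E)*(E + u) + E*(56 + u)*(E + u) (N(u, E) = ((56 + u)*(E + u))*E + (E + u)*(-128 + E) = E*(56 + u)*(E + u) + (-128 + E)*(E + u) = (-128 + E)*(E + u) + E*(56 + u)*(E + u))
N(-166, 221) - 1*46308 = (-128*221 - 128*(-166) + 57*221² + 221*(-166)² - 166*221² + 57*221*(-166)) - 1*46308 = (-28288 + 21248 + 57*48841 + 221*27556 - 166*48841 - 2091102) - 46308 = (-28288 + 21248 + 2783937 + 6089876 - 8107606 - 2091102) - 46308 = -1331935 - 46308 = -1378243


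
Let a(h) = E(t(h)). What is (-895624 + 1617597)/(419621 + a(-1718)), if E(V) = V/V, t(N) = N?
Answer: 103139/59946 ≈ 1.7205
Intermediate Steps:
E(V) = 1
a(h) = 1
(-895624 + 1617597)/(419621 + a(-1718)) = (-895624 + 1617597)/(419621 + 1) = 721973/419622 = 721973*(1/419622) = 103139/59946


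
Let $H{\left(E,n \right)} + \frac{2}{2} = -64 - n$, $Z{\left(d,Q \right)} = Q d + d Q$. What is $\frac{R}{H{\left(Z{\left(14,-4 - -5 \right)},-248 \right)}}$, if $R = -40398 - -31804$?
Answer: $- \frac{8594}{183} \approx -46.962$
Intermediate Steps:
$Z{\left(d,Q \right)} = 2 Q d$ ($Z{\left(d,Q \right)} = Q d + Q d = 2 Q d$)
$H{\left(E,n \right)} = -65 - n$ ($H{\left(E,n \right)} = -1 - \left(64 + n\right) = -65 - n$)
$R = -8594$ ($R = -40398 + 31804 = -8594$)
$\frac{R}{H{\left(Z{\left(14,-4 - -5 \right)},-248 \right)}} = - \frac{8594}{-65 - -248} = - \frac{8594}{-65 + 248} = - \frac{8594}{183}$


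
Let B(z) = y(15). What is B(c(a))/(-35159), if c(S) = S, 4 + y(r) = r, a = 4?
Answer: -11/35159 ≈ -0.00031286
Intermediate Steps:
y(r) = -4 + r
B(z) = 11 (B(z) = -4 + 15 = 11)
B(c(a))/(-35159) = 11/(-35159) = 11*(-1/35159) = -11/35159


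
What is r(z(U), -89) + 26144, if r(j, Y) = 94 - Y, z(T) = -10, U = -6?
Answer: 26327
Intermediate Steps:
r(z(U), -89) + 26144 = (94 - 1*(-89)) + 26144 = (94 + 89) + 26144 = 183 + 26144 = 26327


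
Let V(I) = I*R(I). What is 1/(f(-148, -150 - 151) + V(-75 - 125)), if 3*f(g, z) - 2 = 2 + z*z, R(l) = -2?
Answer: 3/91805 ≈ 3.2678e-5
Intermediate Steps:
f(g, z) = 4/3 + z²/3 (f(g, z) = ⅔ + (2 + z*z)/3 = ⅔ + (2 + z²)/3 = ⅔ + (⅔ + z²/3) = 4/3 + z²/3)
V(I) = -2*I (V(I) = I*(-2) = -2*I)
1/(f(-148, -150 - 151) + V(-75 - 125)) = 1/((4/3 + (-150 - 151)²/3) - 2*(-75 - 125)) = 1/((4/3 + (⅓)*(-301)²) - 2*(-200)) = 1/((4/3 + (⅓)*90601) + 400) = 1/((4/3 + 90601/3) + 400) = 1/(90605/3 + 400) = 1/(91805/3) = 3/91805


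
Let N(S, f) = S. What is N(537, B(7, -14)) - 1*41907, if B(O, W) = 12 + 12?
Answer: -41370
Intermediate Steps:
B(O, W) = 24
N(537, B(7, -14)) - 1*41907 = 537 - 1*41907 = 537 - 41907 = -41370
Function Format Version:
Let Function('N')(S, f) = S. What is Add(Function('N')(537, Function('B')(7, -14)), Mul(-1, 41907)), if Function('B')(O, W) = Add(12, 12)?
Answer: -41370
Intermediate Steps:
Function('B')(O, W) = 24
Add(Function('N')(537, Function('B')(7, -14)), Mul(-1, 41907)) = Add(537, Mul(-1, 41907)) = Add(537, -41907) = -41370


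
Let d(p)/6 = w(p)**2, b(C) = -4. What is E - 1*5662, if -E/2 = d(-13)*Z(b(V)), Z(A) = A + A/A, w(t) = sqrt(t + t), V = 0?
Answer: -6598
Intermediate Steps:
w(t) = sqrt(2)*sqrt(t) (w(t) = sqrt(2*t) = sqrt(2)*sqrt(t))
d(p) = 12*p (d(p) = 6*(sqrt(2)*sqrt(p))**2 = 6*(2*p) = 12*p)
Z(A) = 1 + A (Z(A) = A + 1 = 1 + A)
E = -936 (E = -2*12*(-13)*(1 - 4) = -(-312)*(-3) = -2*468 = -936)
E - 1*5662 = -936 - 1*5662 = -936 - 5662 = -6598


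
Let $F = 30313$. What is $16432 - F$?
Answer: $-13881$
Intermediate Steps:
$16432 - F = 16432 - 30313 = -13881$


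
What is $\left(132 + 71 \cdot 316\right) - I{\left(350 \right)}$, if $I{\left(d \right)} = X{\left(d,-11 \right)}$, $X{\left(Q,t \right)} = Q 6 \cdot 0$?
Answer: $22568$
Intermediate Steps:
$X{\left(Q,t \right)} = 0$ ($X{\left(Q,t \right)} = 6 Q 0 = 0$)
$I{\left(d \right)} = 0$
$\left(132 + 71 \cdot 316\right) - I{\left(350 \right)} = \left(132 + 71 \cdot 316\right) - 0 = \left(132 + 22436\right) + 0 = 22568 + 0 = 22568$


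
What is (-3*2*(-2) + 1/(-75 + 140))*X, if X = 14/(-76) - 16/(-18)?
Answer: 188221/22230 ≈ 8.4670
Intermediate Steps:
X = 241/342 (X = 14*(-1/76) - 16*(-1/18) = -7/38 + 8/9 = 241/342 ≈ 0.70468)
(-3*2*(-2) + 1/(-75 + 140))*X = (-3*2*(-2) + 1/(-75 + 140))*(241/342) = (-6*(-2) + 1/65)*(241/342) = (12 + 1/65)*(241/342) = (781/65)*(241/342) = 188221/22230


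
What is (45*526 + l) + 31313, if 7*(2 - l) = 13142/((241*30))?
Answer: 1391388854/25305 ≈ 54985.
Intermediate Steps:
l = 44039/25305 (l = 2 - 13142/(7*(241*30)) = 2 - 13142/(7*7230) = 2 - ⅐*6571/3615 = 2 - 6571/25305 = 44039/25305 ≈ 1.7403)
(45*526 + l) + 31313 = (45*526 + 44039/25305) + 31313 = (23670 + 44039/25305) + 31313 = 599013389/25305 + 31313 = 1391388854/25305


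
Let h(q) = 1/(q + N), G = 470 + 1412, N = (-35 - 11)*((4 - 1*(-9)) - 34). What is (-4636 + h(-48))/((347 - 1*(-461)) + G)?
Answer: -4255847/2469420 ≈ -1.7234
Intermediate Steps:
N = 966 (N = -46*((4 + 9) - 34) = -46*(13 - 34) = -46*(-21) = 966)
G = 1882
h(q) = 1/(966 + q) (h(q) = 1/(q + 966) = 1/(966 + q))
(-4636 + h(-48))/((347 - 1*(-461)) + G) = (-4636 + 1/(966 - 48))/((347 - 1*(-461)) + 1882) = (-4636 + 1/918)/((347 + 461) + 1882) = (-4636 + 1/918)/(808 + 1882) = -4255847/918/2690 = -4255847/918*1/2690 = -4255847/2469420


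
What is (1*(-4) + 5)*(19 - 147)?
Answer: -128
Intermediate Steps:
(1*(-4) + 5)*(19 - 147) = (-4 + 5)*(-128) = 1*(-128) = -128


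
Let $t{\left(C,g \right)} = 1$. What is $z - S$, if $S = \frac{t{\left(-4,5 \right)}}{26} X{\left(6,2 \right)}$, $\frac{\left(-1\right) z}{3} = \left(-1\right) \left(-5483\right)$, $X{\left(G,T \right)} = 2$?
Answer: $- \frac{213838}{13} \approx -16449.0$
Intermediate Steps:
$z = -16449$ ($z = - 3 \left(\left(-1\right) \left(-5483\right)\right) = \left(-3\right) 5483 = -16449$)
$S = \frac{1}{13}$ ($S = 1 \cdot \frac{1}{26} \cdot 2 = \frac{1}{26} \cdot 2 = \frac{1}{13} \approx 0.076923$)
$z - S = -16449 - \frac{1}{13} = - \frac{213838}{13}$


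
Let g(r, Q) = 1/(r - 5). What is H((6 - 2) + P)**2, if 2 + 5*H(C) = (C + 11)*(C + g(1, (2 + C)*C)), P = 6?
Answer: 657721/400 ≈ 1644.3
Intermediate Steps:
g(r, Q) = 1/(-5 + r)
H(C) = -2/5 + (11 + C)*(-1/4 + C)/5 (H(C) = -2/5 + ((C + 11)*(C + 1/(-5 + 1)))/5 = -2/5 + ((11 + C)*(C + 1/(-4)))/5 = -2/5 + ((11 + C)*(C - 1/4))/5 = -2/5 + ((11 + C)*(-1/4 + C))/5 = -2/5 + (11 + C)*(-1/4 + C)/5)
H((6 - 2) + P)**2 = (-19/20 + ((6 - 2) + 6)**2/5 + 43*((6 - 2) + 6)/20)**2 = (-19/20 + (4 + 6)**2/5 + 43*(4 + 6)/20)**2 = (-19/20 + (1/5)*10**2 + (43/20)*10)**2 = (-19/20 + (1/5)*100 + 43/2)**2 = (-19/20 + 20 + 43/2)**2 = (811/20)**2 = 657721/400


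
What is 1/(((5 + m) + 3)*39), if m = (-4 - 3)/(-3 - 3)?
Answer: 2/715 ≈ 0.0027972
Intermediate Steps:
m = 7/6 (m = -7/(-6) = -7*(-⅙) = 7/6 ≈ 1.1667)
1/(((5 + m) + 3)*39) = 1/(((5 + 7/6) + 3)*39) = 1/((37/6 + 3)*39) = 1/((55/6)*39) = 1/(715/2) = 2/715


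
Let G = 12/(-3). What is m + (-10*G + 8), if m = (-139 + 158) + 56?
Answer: 123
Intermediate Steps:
G = -4 (G = 12*(-1/3) = -4)
m = 75 (m = 19 + 56 = 75)
m + (-10*G + 8) = 75 + (-10*(-4) + 8) = 75 + (40 + 8) = 75 + 48 = 123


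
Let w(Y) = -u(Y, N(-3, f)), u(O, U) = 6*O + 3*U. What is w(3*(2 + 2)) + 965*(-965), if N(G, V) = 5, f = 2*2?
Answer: -931312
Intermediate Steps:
f = 4
u(O, U) = 3*U + 6*O
w(Y) = -15 - 6*Y (w(Y) = -(3*5 + 6*Y) = -(15 + 6*Y) = -15 - 6*Y)
w(3*(2 + 2)) + 965*(-965) = (-15 - 18*(2 + 2)) + 965*(-965) = (-15 - 18*4) - 931225 = (-15 - 6*12) - 931225 = (-15 - 72) - 931225 = -87 - 931225 = -931312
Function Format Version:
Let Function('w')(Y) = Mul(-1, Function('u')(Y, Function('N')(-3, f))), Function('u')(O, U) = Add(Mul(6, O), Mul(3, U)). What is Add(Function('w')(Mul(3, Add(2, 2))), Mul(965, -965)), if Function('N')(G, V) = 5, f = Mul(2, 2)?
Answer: -931312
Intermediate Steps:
f = 4
Function('u')(O, U) = Add(Mul(3, U), Mul(6, O))
Function('w')(Y) = Add(-15, Mul(-6, Y)) (Function('w')(Y) = Mul(-1, Add(Mul(3, 5), Mul(6, Y))) = Mul(-1, Add(15, Mul(6, Y))) = Add(-15, Mul(-6, Y)))
Add(Function('w')(Mul(3, Add(2, 2))), Mul(965, -965)) = Add(Add(-15, Mul(-6, Mul(3, Add(2, 2)))), Mul(965, -965)) = Add(Add(-15, Mul(-6, Mul(3, 4))), -931225) = Add(Add(-15, Mul(-6, 12)), -931225) = Add(Add(-15, -72), -931225) = Add(-87, -931225) = -931312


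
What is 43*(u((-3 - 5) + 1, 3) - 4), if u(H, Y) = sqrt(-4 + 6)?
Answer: -172 + 43*sqrt(2) ≈ -111.19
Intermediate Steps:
u(H, Y) = sqrt(2)
43*(u((-3 - 5) + 1, 3) - 4) = 43*(sqrt(2) - 4) = 43*(-4 + sqrt(2)) = -172 + 43*sqrt(2)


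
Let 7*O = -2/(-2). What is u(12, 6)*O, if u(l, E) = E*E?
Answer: 36/7 ≈ 5.1429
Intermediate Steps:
u(l, E) = E**2
O = 1/7 (O = (-2/(-2))/7 = (-2*(-1/2))/7 = (1/7)*1 = 1/7 ≈ 0.14286)
u(12, 6)*O = 6**2*(1/7) = 36*(1/7) = 36/7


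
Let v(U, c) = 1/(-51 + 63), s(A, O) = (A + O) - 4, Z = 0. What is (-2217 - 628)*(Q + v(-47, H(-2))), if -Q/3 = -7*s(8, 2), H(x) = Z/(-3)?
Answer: -4304485/12 ≈ -3.5871e+5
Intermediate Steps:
s(A, O) = -4 + A + O
H(x) = 0 (H(x) = 0/(-3) = 0*(-1/3) = 0)
v(U, c) = 1/12
Q = 126 (Q = -(-21)*(-4 + 8 + 2) = -(-21)*6 = -3*(-42) = 126)
(-2217 - 628)*(Q + v(-47, H(-2))) = (-2217 - 628)*(126 + 1/12) = -2845*1513/12 = -4304485/12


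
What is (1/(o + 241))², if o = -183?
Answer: 1/3364 ≈ 0.00029727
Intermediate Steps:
(1/(o + 241))² = (1/(-183 + 241))² = (1/58)² = 1/3364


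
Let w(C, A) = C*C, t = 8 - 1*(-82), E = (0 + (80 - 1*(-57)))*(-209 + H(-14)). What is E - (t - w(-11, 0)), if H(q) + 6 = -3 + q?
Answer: -31753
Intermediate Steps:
H(q) = -9 + q (H(q) = -6 + (-3 + q) = -9 + q)
E = -31784 (E = (0 + (80 - 1*(-57)))*(-209 + (-9 - 14)) = (0 + (80 + 57))*(-209 - 23) = (0 + 137)*(-232) = 137*(-232) = -31784)
t = 90 (t = 8 + 82 = 90)
w(C, A) = C**2
E - (t - w(-11, 0)) = -31784 - (90 - 1*(-11)**2) = -31784 - (90 - 1*121) = -31784 - (90 - 121) = -31784 - 1*(-31) = -31784 + 31 = -31753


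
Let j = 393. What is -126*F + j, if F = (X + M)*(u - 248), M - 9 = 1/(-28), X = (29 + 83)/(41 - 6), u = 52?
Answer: 1504011/5 ≈ 3.0080e+5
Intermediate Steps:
X = 16/5 (X = 112/35 = 112*(1/35) = 16/5 ≈ 3.2000)
M = 251/28 (M = 9 + 1/(-28) = 9 - 1/28 = 251/28 ≈ 8.9643)
F = -11921/5 (F = (16/5 + 251/28)*(52 - 248) = (1703/140)*(-196) = -11921/5 ≈ -2384.2)
-126*F + j = -126*(-11921/5) + 393 = 1502046/5 + 393 = 1504011/5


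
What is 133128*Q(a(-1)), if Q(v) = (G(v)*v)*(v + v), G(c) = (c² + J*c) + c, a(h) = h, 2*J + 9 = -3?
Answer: 1597536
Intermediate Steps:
J = -6 (J = -9/2 + (½)*(-3) = -9/2 - 3/2 = -6)
G(c) = c² - 5*c (G(c) = (c² - 6*c) + c = c² - 5*c)
Q(v) = 2*v³*(-5 + v) (Q(v) = ((v*(-5 + v))*v)*(v + v) = (v²*(-5 + v))*(2*v) = 2*v³*(-5 + v))
133128*Q(a(-1)) = 133128*(2*(-1)³*(-5 - 1)) = 133128*(2*(-1)*(-6)) = 133128*12 = 1597536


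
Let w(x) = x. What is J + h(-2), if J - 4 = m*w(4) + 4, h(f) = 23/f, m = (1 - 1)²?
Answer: -7/2 ≈ -3.5000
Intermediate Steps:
m = 0 (m = 0² = 0)
J = 8 (J = 4 + (0*4 + 4) = 4 + (0 + 4) = 4 + 4 = 8)
J + h(-2) = 8 + 23/(-2) = 8 + 23*(-½) = 8 - 23/2 = -7/2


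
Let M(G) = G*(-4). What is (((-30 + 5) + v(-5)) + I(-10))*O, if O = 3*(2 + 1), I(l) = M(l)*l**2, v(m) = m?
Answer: 35730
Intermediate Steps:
M(G) = -4*G
I(l) = -4*l**3 (I(l) = (-4*l)*l**2 = -4*l**3)
O = 9 (O = 3*3 = 9)
(((-30 + 5) + v(-5)) + I(-10))*O = (((-30 + 5) - 5) - 4*(-10)**3)*9 = ((-25 - 5) - 4*(-1000))*9 = (-30 + 4000)*9 = 3970*9 = 35730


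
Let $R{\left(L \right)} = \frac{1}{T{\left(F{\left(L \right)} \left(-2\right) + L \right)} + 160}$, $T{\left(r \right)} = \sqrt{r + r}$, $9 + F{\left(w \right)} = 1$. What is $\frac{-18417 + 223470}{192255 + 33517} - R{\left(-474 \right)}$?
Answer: $\frac{1350265457}{1496642588} + \frac{i \sqrt{229}}{13258} \approx 0.9022 + 0.0011414 i$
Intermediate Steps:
$F{\left(w \right)} = -8$ ($F{\left(w \right)} = -9 + 1 = -8$)
$T{\left(r \right)} = \sqrt{2} \sqrt{r}$ ($T{\left(r \right)} = \sqrt{2 r} = \sqrt{2} \sqrt{r}$)
$R{\left(L \right)} = \frac{1}{160 + \sqrt{2} \sqrt{16 + L}}$ ($R{\left(L \right)} = \frac{1}{\sqrt{2} \sqrt{\left(-8\right) \left(-2\right) + L} + 160} = \frac{1}{\sqrt{2} \sqrt{16 + L} + 160} = \frac{1}{160 + \sqrt{2} \sqrt{16 + L}}$)
$\frac{-18417 + 223470}{192255 + 33517} - R{\left(-474 \right)} = \frac{-18417 + 223470}{192255 + 33517} - \frac{1}{160 + \sqrt{2} \sqrt{16 - 474}} = \frac{205053}{225772} - \frac{1}{160 + \sqrt{2} \sqrt{-458}} = 205053 \cdot \frac{1}{225772} - \frac{1}{160 + \sqrt{2} i \sqrt{458}} = \frac{205053}{225772} - \frac{1}{160 + 2 i \sqrt{229}}$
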